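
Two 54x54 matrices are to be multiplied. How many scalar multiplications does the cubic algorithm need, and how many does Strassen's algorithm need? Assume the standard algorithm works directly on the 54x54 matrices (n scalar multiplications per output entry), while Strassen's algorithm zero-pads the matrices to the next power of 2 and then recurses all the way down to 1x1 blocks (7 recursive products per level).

Matrix multiplication for 54x54 matrices:

Strassen's algorithm requires power-of-2 dimensions. Pad 54x54 to 64x64 (next power of 2).

Standard algorithm: 54^3 = 157464 multiplications
Strassen's algorithm: 7^(log2(64)) = 7^6 = 117649 multiplications
Savings: 157464 - 117649 = 39815 multiplications

Standard: 157464 multiplications (54^3). Strassen: 117649 multiplications (7^6, after padding to 64x64). Strassen reduces 8 recursive multiplications to 7 at each level.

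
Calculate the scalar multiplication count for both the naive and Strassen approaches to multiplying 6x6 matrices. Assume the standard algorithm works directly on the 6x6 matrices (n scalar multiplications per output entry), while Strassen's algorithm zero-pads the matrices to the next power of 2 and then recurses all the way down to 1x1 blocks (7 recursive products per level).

Matrix multiplication for 6x6 matrices:

Strassen's algorithm requires power-of-2 dimensions. Pad 6x6 to 8x8 (next power of 2).

Standard algorithm: 6^3 = 216 multiplications
Strassen's algorithm: 7^(log2(8)) = 7^3 = 343 multiplications
Difference: 216 - 343 = -127 (Strassen uses MORE here due to padding overhead — for small or just-over-power-of-2 n, padding can outweigh the per-level savings)

Standard: 216 multiplications (6^3). Strassen: 343 multiplications (7^3, after padding to 8x8). Strassen reduces 8 recursive multiplications to 7 at each level.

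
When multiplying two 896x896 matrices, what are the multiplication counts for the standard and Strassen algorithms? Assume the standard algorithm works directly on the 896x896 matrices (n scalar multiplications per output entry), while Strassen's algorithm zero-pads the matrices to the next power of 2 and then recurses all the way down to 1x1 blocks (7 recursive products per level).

Matrix multiplication for 896x896 matrices:

Strassen's algorithm requires power-of-2 dimensions. Pad 896x896 to 1024x1024 (next power of 2).

Standard algorithm: 896^3 = 719323136 multiplications
Strassen's algorithm: 7^(log2(1024)) = 7^10 = 282475249 multiplications
Savings: 719323136 - 282475249 = 436847887 multiplications

Standard: 719323136 multiplications (896^3). Strassen: 282475249 multiplications (7^10, after padding to 1024x1024). Strassen reduces 8 recursive multiplications to 7 at each level.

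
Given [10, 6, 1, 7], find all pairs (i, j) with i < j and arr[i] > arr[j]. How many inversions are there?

Finding inversions in [10, 6, 1, 7]:

(0, 1): arr[0]=10 > arr[1]=6
(0, 2): arr[0]=10 > arr[2]=1
(0, 3): arr[0]=10 > arr[3]=7
(1, 2): arr[1]=6 > arr[2]=1

Total inversions: 4

The array has 4 inversion(s): (0,1), (0,2), (0,3), (1,2). Each pair (i,j) satisfies i < j and arr[i] > arr[j].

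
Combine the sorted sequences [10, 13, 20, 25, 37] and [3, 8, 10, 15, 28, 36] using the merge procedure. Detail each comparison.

Merging process:

Compare 10 vs 3: take 3 from right. Merged: [3]
Compare 10 vs 8: take 8 from right. Merged: [3, 8]
Compare 10 vs 10: take 10 from left. Merged: [3, 8, 10]
Compare 13 vs 10: take 10 from right. Merged: [3, 8, 10, 10]
Compare 13 vs 15: take 13 from left. Merged: [3, 8, 10, 10, 13]
Compare 20 vs 15: take 15 from right. Merged: [3, 8, 10, 10, 13, 15]
Compare 20 vs 28: take 20 from left. Merged: [3, 8, 10, 10, 13, 15, 20]
Compare 25 vs 28: take 25 from left. Merged: [3, 8, 10, 10, 13, 15, 20, 25]
Compare 37 vs 28: take 28 from right. Merged: [3, 8, 10, 10, 13, 15, 20, 25, 28]
Compare 37 vs 36: take 36 from right. Merged: [3, 8, 10, 10, 13, 15, 20, 25, 28, 36]
Append remaining from left: [37]. Merged: [3, 8, 10, 10, 13, 15, 20, 25, 28, 36, 37]

Final merged array: [3, 8, 10, 10, 13, 15, 20, 25, 28, 36, 37]
Total comparisons: 10

The merged array is [3, 8, 10, 10, 13, 15, 20, 25, 28, 36, 37], requiring 10 comparisons. The merge step runs in O(n) time where n is the total number of elements.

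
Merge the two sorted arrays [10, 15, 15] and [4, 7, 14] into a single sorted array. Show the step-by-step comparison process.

Merging process:

Compare 10 vs 4: take 4 from right. Merged: [4]
Compare 10 vs 7: take 7 from right. Merged: [4, 7]
Compare 10 vs 14: take 10 from left. Merged: [4, 7, 10]
Compare 15 vs 14: take 14 from right. Merged: [4, 7, 10, 14]
Append remaining from left: [15, 15]. Merged: [4, 7, 10, 14, 15, 15]

Final merged array: [4, 7, 10, 14, 15, 15]
Total comparisons: 4

The merged array is [4, 7, 10, 14, 15, 15], requiring 4 comparisons. The merge step runs in O(n) time where n is the total number of elements.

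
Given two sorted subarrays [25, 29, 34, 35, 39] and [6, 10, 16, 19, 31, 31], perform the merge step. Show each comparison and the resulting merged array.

Merging process:

Compare 25 vs 6: take 6 from right. Merged: [6]
Compare 25 vs 10: take 10 from right. Merged: [6, 10]
Compare 25 vs 16: take 16 from right. Merged: [6, 10, 16]
Compare 25 vs 19: take 19 from right. Merged: [6, 10, 16, 19]
Compare 25 vs 31: take 25 from left. Merged: [6, 10, 16, 19, 25]
Compare 29 vs 31: take 29 from left. Merged: [6, 10, 16, 19, 25, 29]
Compare 34 vs 31: take 31 from right. Merged: [6, 10, 16, 19, 25, 29, 31]
Compare 34 vs 31: take 31 from right. Merged: [6, 10, 16, 19, 25, 29, 31, 31]
Append remaining from left: [34, 35, 39]. Merged: [6, 10, 16, 19, 25, 29, 31, 31, 34, 35, 39]

Final merged array: [6, 10, 16, 19, 25, 29, 31, 31, 34, 35, 39]
Total comparisons: 8

The merged array is [6, 10, 16, 19, 25, 29, 31, 31, 34, 35, 39], requiring 8 comparisons. The merge step runs in O(n) time where n is the total number of elements.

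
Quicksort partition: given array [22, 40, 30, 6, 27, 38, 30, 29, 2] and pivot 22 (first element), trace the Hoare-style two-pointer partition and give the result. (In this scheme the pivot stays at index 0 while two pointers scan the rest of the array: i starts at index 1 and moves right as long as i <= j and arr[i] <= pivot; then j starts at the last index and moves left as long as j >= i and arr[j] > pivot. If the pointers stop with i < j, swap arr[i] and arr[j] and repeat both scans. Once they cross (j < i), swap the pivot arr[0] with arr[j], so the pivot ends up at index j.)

Hoare-style two-pointer partition with pivot = 22:

Initial array: [22, 40, 30, 6, 27, 38, 30, 29, 2]

Pointers start at i = 1, j = 8.
i stops at index 1 (arr[1]=40 > 22), j stops at index 8 (arr[8]=2 <= 22): swap arr[1] and arr[8], array becomes [22, 2, 30, 6, 27, 38, 30, 29, 40]
i stops at index 2 (arr[2]=30 > 22), j stops at index 3 (arr[3]=6 <= 22): swap arr[2] and arr[3], array becomes [22, 2, 6, 30, 27, 38, 30, 29, 40]
i ends at 3, j ends at 2: the pointers have crossed (j < i), so scanning stops.

Swap pivot arr[0] with arr[2] to place pivot at position 2: [6, 2, 22, 30, 27, 38, 30, 29, 40]
Pivot position: 2

After partitioning with pivot 22, the array becomes [6, 2, 22, 30, 27, 38, 30, 29, 40]. The pivot is placed at index 2. All elements to the left of the pivot are <= 22, and all elements to the right are > 22.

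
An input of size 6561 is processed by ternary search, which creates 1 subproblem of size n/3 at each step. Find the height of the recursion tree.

For divide and conquer with division factor 3:

Problem sizes at each level:
Level 0: 6561
Level 1: 2187
Level 2: 729
Level 3: 243
Level 4: 81
Level 5: 27
Level 6: 9
Level 7: 3
Level 8: 1

The root is level 0 and the size-1 base case is level 8 (the tree spans levels 0 through 8, i.e. 9 levels counting the root), so the depth is the number of divisions: log_3(6561) = 8

The recursion tree depth is log_3(6561) = 8. At each level, the problem size is divided by 3, so it takes 8 divisions to reduce to a base case of size 1. The algorithm makes 1 recursive call at each level.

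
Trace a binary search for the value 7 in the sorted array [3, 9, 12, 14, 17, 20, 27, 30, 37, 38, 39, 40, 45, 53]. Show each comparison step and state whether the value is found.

Binary search for 7 in [3, 9, 12, 14, 17, 20, 27, 30, 37, 38, 39, 40, 45, 53]:

lo=0, hi=13, mid=6, arr[mid]=27 -> 27 > 7, search left half
lo=0, hi=5, mid=2, arr[mid]=12 -> 12 > 7, search left half
lo=0, hi=1, mid=0, arr[mid]=3 -> 3 < 7, search right half
lo=1, hi=1, mid=1, arr[mid]=9 -> 9 > 7, search left half
lo=1 > hi=0, target 7 not found

Binary search determines that 7 is not in the array after 4 comparisons. The search space was exhausted without finding the target.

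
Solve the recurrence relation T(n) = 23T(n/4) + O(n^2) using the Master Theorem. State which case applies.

Master Theorem for T(n) = 23T(n/4) + O(n^2):

a = 23, b = 4, c = 2
log_b(a) = log_4(23) = 2.2618

Case 1: c = 2 < log_4(23) = 2.2618
T(n) = O(n^(log_4 23))

For T(n) = 23T(n/4) + O(n^2): log_4(23) = 2.2618. This is Case 1 of the Master Theorem (c < log_b(a), work dominated by leaves), giving O(n^(log_4 23)).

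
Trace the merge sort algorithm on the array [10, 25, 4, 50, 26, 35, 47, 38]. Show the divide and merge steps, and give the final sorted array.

Merge sort trace:

Split: [10, 25, 4, 50, 26, 35, 47, 38] -> [10, 25, 4, 50] and [26, 35, 47, 38]
  Split: [10, 25, 4, 50] -> [10, 25] and [4, 50]
    Split: [10, 25] -> [10] and [25]
    Merge: [10] + [25] -> [10, 25]
    Split: [4, 50] -> [4] and [50]
    Merge: [4] + [50] -> [4, 50]
  Merge: [10, 25] + [4, 50] -> [4, 10, 25, 50]
  Split: [26, 35, 47, 38] -> [26, 35] and [47, 38]
    Split: [26, 35] -> [26] and [35]
    Merge: [26] + [35] -> [26, 35]
    Split: [47, 38] -> [47] and [38]
    Merge: [47] + [38] -> [38, 47]
  Merge: [26, 35] + [38, 47] -> [26, 35, 38, 47]
Merge: [4, 10, 25, 50] + [26, 35, 38, 47] -> [4, 10, 25, 26, 35, 38, 47, 50]

Final sorted array: [4, 10, 25, 26, 35, 38, 47, 50]

The merge sort proceeds by recursively splitting the array and merging sorted halves.
After all merges, the sorted array is [4, 10, 25, 26, 35, 38, 47, 50].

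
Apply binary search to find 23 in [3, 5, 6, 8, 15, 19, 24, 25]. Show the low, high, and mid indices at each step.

Binary search for 23 in [3, 5, 6, 8, 15, 19, 24, 25]:

lo=0, hi=7, mid=3, arr[mid]=8 -> 8 < 23, search right half
lo=4, hi=7, mid=5, arr[mid]=19 -> 19 < 23, search right half
lo=6, hi=7, mid=6, arr[mid]=24 -> 24 > 23, search left half
lo=6 > hi=5, target 23 not found

Binary search determines that 23 is not in the array after 3 comparisons. The search space was exhausted without finding the target.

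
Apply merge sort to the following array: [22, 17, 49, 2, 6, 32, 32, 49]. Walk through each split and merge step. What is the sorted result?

Merge sort trace:

Split: [22, 17, 49, 2, 6, 32, 32, 49] -> [22, 17, 49, 2] and [6, 32, 32, 49]
  Split: [22, 17, 49, 2] -> [22, 17] and [49, 2]
    Split: [22, 17] -> [22] and [17]
    Merge: [22] + [17] -> [17, 22]
    Split: [49, 2] -> [49] and [2]
    Merge: [49] + [2] -> [2, 49]
  Merge: [17, 22] + [2, 49] -> [2, 17, 22, 49]
  Split: [6, 32, 32, 49] -> [6, 32] and [32, 49]
    Split: [6, 32] -> [6] and [32]
    Merge: [6] + [32] -> [6, 32]
    Split: [32, 49] -> [32] and [49]
    Merge: [32] + [49] -> [32, 49]
  Merge: [6, 32] + [32, 49] -> [6, 32, 32, 49]
Merge: [2, 17, 22, 49] + [6, 32, 32, 49] -> [2, 6, 17, 22, 32, 32, 49, 49]

Final sorted array: [2, 6, 17, 22, 32, 32, 49, 49]

The merge sort proceeds by recursively splitting the array and merging sorted halves.
After all merges, the sorted array is [2, 6, 17, 22, 32, 32, 49, 49].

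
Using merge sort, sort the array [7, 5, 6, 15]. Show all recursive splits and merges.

Merge sort trace:

Split: [7, 5, 6, 15] -> [7, 5] and [6, 15]
  Split: [7, 5] -> [7] and [5]
  Merge: [7] + [5] -> [5, 7]
  Split: [6, 15] -> [6] and [15]
  Merge: [6] + [15] -> [6, 15]
Merge: [5, 7] + [6, 15] -> [5, 6, 7, 15]

Final sorted array: [5, 6, 7, 15]

The merge sort proceeds by recursively splitting the array and merging sorted halves.
After all merges, the sorted array is [5, 6, 7, 15].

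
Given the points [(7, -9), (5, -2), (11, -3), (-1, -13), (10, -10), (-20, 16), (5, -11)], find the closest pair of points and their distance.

Computing all pairwise distances among 7 points:

d((7, -9), (5, -2)) = 7.2801
d((7, -9), (11, -3)) = 7.2111
d((7, -9), (-1, -13)) = 8.9443
d((7, -9), (10, -10)) = 3.1623
d((7, -9), (-20, 16)) = 36.7967
d((7, -9), (5, -11)) = 2.8284 <-- minimum
d((5, -2), (11, -3)) = 6.0828
d((5, -2), (-1, -13)) = 12.53
d((5, -2), (10, -10)) = 9.434
d((5, -2), (-20, 16)) = 30.8058
d((5, -2), (5, -11)) = 9.0
d((11, -3), (-1, -13)) = 15.6205
d((11, -3), (10, -10)) = 7.0711
d((11, -3), (-20, 16)) = 36.3593
d((11, -3), (5, -11)) = 10.0
d((-1, -13), (10, -10)) = 11.4018
d((-1, -13), (-20, 16)) = 34.6699
d((-1, -13), (5, -11)) = 6.3246
d((10, -10), (-20, 16)) = 39.6989
d((10, -10), (5, -11)) = 5.099
d((-20, 16), (5, -11)) = 36.7967

Closest pair: (7, -9) and (5, -11) with distance 2.8284

The closest pair is (7, -9) and (5, -11) with Euclidean distance 2.8284. For 7 points, brute-force pairwise comparison is shown above. For large n, the divide-and-conquer algorithm (sort by x, recurse on halves, check the dividing strip) achieves O(n log n).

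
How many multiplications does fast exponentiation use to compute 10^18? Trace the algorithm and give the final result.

Computing 10^18 by squaring (build up from 10^1; each line after the first costs one multiplication):

10^1 = 10
10^2 = (10^1)^2 = 10^2 = 100
10^4 = (10^2)^2 = 100^2 = 10000
10^8 = (10^4)^2 = 10000^2 = 100000000
10^9 = 10 * 10^8 = 10 * 100000000 = 1000000000
10^18 = (10^9)^2 = 1000000000^2 = 1000000000000000000

Result: 1000000000000000000
Multiplications needed: 5 (5 lines after 10^1)

10^18 = 1000000000000000000. Using exponentiation by squaring, this requires 5 multiplications. The key idea: if the exponent is even, square the half-power; if odd, multiply by the base once.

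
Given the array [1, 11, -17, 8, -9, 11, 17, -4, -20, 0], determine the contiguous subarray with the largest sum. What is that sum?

Using Kadane's algorithm on [1, 11, -17, 8, -9, 11, 17, -4, -20, 0]:

Scanning through the array:
Position 1 (value 11): max_ending_here = 12, max_so_far = 12
Position 2 (value -17): max_ending_here = -5, max_so_far = 12
Position 3 (value 8): max_ending_here = 8, max_so_far = 12
Position 4 (value -9): max_ending_here = -1, max_so_far = 12
Position 5 (value 11): max_ending_here = 11, max_so_far = 12
Position 6 (value 17): max_ending_here = 28, max_so_far = 28
Position 7 (value -4): max_ending_here = 24, max_so_far = 28
Position 8 (value -20): max_ending_here = 4, max_so_far = 28
Position 9 (value 0): max_ending_here = 4, max_so_far = 28

Maximum subarray: [11, 17]
Maximum sum: 28

The maximum subarray is [11, 17] with sum 28. This subarray runs from index 5 to index 6.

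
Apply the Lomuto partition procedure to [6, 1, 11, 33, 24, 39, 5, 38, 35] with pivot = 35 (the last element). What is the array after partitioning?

Lomuto partition with pivot = 35:

Initial array: [6, 1, 11, 33, 24, 39, 5, 38, 35]

arr[0]=6 <= 35: swap with position 0, array becomes [6, 1, 11, 33, 24, 39, 5, 38, 35]
arr[1]=1 <= 35: swap with position 1, array becomes [6, 1, 11, 33, 24, 39, 5, 38, 35]
arr[2]=11 <= 35: swap with position 2, array becomes [6, 1, 11, 33, 24, 39, 5, 38, 35]
arr[3]=33 <= 35: swap with position 3, array becomes [6, 1, 11, 33, 24, 39, 5, 38, 35]
arr[4]=24 <= 35: swap with position 4, array becomes [6, 1, 11, 33, 24, 39, 5, 38, 35]
arr[5]=39 > 35: no swap
arr[6]=5 <= 35: swap with position 5, array becomes [6, 1, 11, 33, 24, 5, 39, 38, 35]
arr[7]=38 > 35: no swap

Place pivot at position 6: [6, 1, 11, 33, 24, 5, 35, 38, 39]
Pivot position: 6

After partitioning with pivot 35, the array becomes [6, 1, 11, 33, 24, 5, 35, 38, 39]. The pivot is placed at index 6. All elements to the left of the pivot are <= 35, and all elements to the right are > 35.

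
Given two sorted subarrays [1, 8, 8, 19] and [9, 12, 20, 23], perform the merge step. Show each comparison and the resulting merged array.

Merging process:

Compare 1 vs 9: take 1 from left. Merged: [1]
Compare 8 vs 9: take 8 from left. Merged: [1, 8]
Compare 8 vs 9: take 8 from left. Merged: [1, 8, 8]
Compare 19 vs 9: take 9 from right. Merged: [1, 8, 8, 9]
Compare 19 vs 12: take 12 from right. Merged: [1, 8, 8, 9, 12]
Compare 19 vs 20: take 19 from left. Merged: [1, 8, 8, 9, 12, 19]
Append remaining from right: [20, 23]. Merged: [1, 8, 8, 9, 12, 19, 20, 23]

Final merged array: [1, 8, 8, 9, 12, 19, 20, 23]
Total comparisons: 6

The merged array is [1, 8, 8, 9, 12, 19, 20, 23], requiring 6 comparisons. The merge step runs in O(n) time where n is the total number of elements.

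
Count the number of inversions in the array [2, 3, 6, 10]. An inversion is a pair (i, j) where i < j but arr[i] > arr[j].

Finding inversions in [2, 3, 6, 10]:


Total inversions: 0

The array has 0 inversions. It is already sorted.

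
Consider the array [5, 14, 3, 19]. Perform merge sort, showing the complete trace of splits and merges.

Merge sort trace:

Split: [5, 14, 3, 19] -> [5, 14] and [3, 19]
  Split: [5, 14] -> [5] and [14]
  Merge: [5] + [14] -> [5, 14]
  Split: [3, 19] -> [3] and [19]
  Merge: [3] + [19] -> [3, 19]
Merge: [5, 14] + [3, 19] -> [3, 5, 14, 19]

Final sorted array: [3, 5, 14, 19]

The merge sort proceeds by recursively splitting the array and merging sorted halves.
After all merges, the sorted array is [3, 5, 14, 19].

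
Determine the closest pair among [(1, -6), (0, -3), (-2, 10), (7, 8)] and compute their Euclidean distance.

Computing all pairwise distances among 4 points:

d((1, -6), (0, -3)) = 3.1623 <-- minimum
d((1, -6), (-2, 10)) = 16.2788
d((1, -6), (7, 8)) = 15.2315
d((0, -3), (-2, 10)) = 13.1529
d((0, -3), (7, 8)) = 13.0384
d((-2, 10), (7, 8)) = 9.2195

Closest pair: (1, -6) and (0, -3) with distance 3.1623

The closest pair is (1, -6) and (0, -3) with Euclidean distance 3.1623. For 4 points, brute-force pairwise comparison is shown above. For large n, the divide-and-conquer algorithm (sort by x, recurse on halves, check the dividing strip) achieves O(n log n).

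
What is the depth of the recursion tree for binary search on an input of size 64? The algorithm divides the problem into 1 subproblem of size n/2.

For divide and conquer with division factor 2:

Problem sizes at each level:
Level 0: 64
Level 1: 32
Level 2: 16
Level 3: 8
Level 4: 4
Level 5: 2
Level 6: 1

The root is level 0 and the size-1 base case is level 6 (the tree spans levels 0 through 6, i.e. 7 levels counting the root), so the depth is the number of divisions: log_2(64) = 6

The recursion tree depth is log_2(64) = 6. At each level, the problem size is divided by 2, so it takes 6 divisions to reduce to a base case of size 1. The algorithm makes 1 recursive call at each level.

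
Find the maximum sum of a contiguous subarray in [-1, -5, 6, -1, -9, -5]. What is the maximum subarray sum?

Using Kadane's algorithm on [-1, -5, 6, -1, -9, -5]:

Scanning through the array:
Position 1 (value -5): max_ending_here = -5, max_so_far = -1
Position 2 (value 6): max_ending_here = 6, max_so_far = 6
Position 3 (value -1): max_ending_here = 5, max_so_far = 6
Position 4 (value -9): max_ending_here = -4, max_so_far = 6
Position 5 (value -5): max_ending_here = -5, max_so_far = 6

Maximum subarray: [6]
Maximum sum: 6

The maximum subarray is [6] with sum 6. This subarray runs from index 2 to index 2.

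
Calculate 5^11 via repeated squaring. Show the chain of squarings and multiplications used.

Computing 5^11 by squaring (build up from 5^1; each line after the first costs one multiplication):

5^1 = 5
5^2 = (5^1)^2 = 5^2 = 25
5^4 = (5^2)^2 = 25^2 = 625
5^5 = 5 * 5^4 = 5 * 625 = 3125
5^10 = (5^5)^2 = 3125^2 = 9765625
5^11 = 5 * 5^10 = 5 * 9765625 = 48828125

Result: 48828125
Multiplications needed: 5 (5 lines after 5^1)

5^11 = 48828125. Using exponentiation by squaring, this requires 5 multiplications. The key idea: if the exponent is even, square the half-power; if odd, multiply by the base once.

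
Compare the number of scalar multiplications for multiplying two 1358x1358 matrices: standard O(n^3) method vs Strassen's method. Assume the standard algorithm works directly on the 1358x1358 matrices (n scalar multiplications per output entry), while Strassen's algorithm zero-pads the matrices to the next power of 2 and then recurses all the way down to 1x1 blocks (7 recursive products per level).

Matrix multiplication for 1358x1358 matrices:

Strassen's algorithm requires power-of-2 dimensions. Pad 1358x1358 to 2048x2048 (next power of 2).

Standard algorithm: 1358^3 = 2504374712 multiplications
Strassen's algorithm: 7^(log2(2048)) = 7^11 = 1977326743 multiplications
Savings: 2504374712 - 1977326743 = 527047969 multiplications

Standard: 2504374712 multiplications (1358^3). Strassen: 1977326743 multiplications (7^11, after padding to 2048x2048). Strassen reduces 8 recursive multiplications to 7 at each level.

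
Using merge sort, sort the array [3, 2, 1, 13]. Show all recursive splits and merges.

Merge sort trace:

Split: [3, 2, 1, 13] -> [3, 2] and [1, 13]
  Split: [3, 2] -> [3] and [2]
  Merge: [3] + [2] -> [2, 3]
  Split: [1, 13] -> [1] and [13]
  Merge: [1] + [13] -> [1, 13]
Merge: [2, 3] + [1, 13] -> [1, 2, 3, 13]

Final sorted array: [1, 2, 3, 13]

The merge sort proceeds by recursively splitting the array and merging sorted halves.
After all merges, the sorted array is [1, 2, 3, 13].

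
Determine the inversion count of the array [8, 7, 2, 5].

Finding inversions in [8, 7, 2, 5]:

(0, 1): arr[0]=8 > arr[1]=7
(0, 2): arr[0]=8 > arr[2]=2
(0, 3): arr[0]=8 > arr[3]=5
(1, 2): arr[1]=7 > arr[2]=2
(1, 3): arr[1]=7 > arr[3]=5

Total inversions: 5

The array has 5 inversion(s): (0,1), (0,2), (0,3), (1,2), (1,3). Each pair (i,j) satisfies i < j and arr[i] > arr[j].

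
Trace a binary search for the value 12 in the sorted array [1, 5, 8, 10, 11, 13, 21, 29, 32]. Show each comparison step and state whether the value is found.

Binary search for 12 in [1, 5, 8, 10, 11, 13, 21, 29, 32]:

lo=0, hi=8, mid=4, arr[mid]=11 -> 11 < 12, search right half
lo=5, hi=8, mid=6, arr[mid]=21 -> 21 > 12, search left half
lo=5, hi=5, mid=5, arr[mid]=13 -> 13 > 12, search left half
lo=5 > hi=4, target 12 not found

Binary search determines that 12 is not in the array after 3 comparisons. The search space was exhausted without finding the target.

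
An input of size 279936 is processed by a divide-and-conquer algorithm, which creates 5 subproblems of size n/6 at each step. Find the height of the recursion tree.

For divide and conquer with division factor 6:

Problem sizes at each level:
Level 0: 279936
Level 1: 46656
Level 2: 7776
Level 3: 1296
Level 4: 216
Level 5: 36
Level 6: 6
Level 7: 1

The root is level 0 and the size-1 base case is level 7 (the tree spans levels 0 through 7, i.e. 8 levels counting the root), so the depth is the number of divisions: log_6(279936) = 7

The recursion tree depth is log_6(279936) = 7. At each level, the problem size is divided by 6, so it takes 7 divisions to reduce to a base case of size 1. The algorithm makes 5 recursive calls at each level.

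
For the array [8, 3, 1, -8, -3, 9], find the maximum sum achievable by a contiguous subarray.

Using Kadane's algorithm on [8, 3, 1, -8, -3, 9]:

Scanning through the array:
Position 1 (value 3): max_ending_here = 11, max_so_far = 11
Position 2 (value 1): max_ending_here = 12, max_so_far = 12
Position 3 (value -8): max_ending_here = 4, max_so_far = 12
Position 4 (value -3): max_ending_here = 1, max_so_far = 12
Position 5 (value 9): max_ending_here = 10, max_so_far = 12

Maximum subarray: [8, 3, 1]
Maximum sum: 12

The maximum subarray is [8, 3, 1] with sum 12. This subarray runs from index 0 to index 2.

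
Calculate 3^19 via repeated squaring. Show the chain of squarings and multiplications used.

Computing 3^19 by squaring (build up from 3^1; each line after the first costs one multiplication):

3^1 = 3
3^2 = (3^1)^2 = 3^2 = 9
3^4 = (3^2)^2 = 9^2 = 81
3^8 = (3^4)^2 = 81^2 = 6561
3^9 = 3 * 3^8 = 3 * 6561 = 19683
3^18 = (3^9)^2 = 19683^2 = 387420489
3^19 = 3 * 3^18 = 3 * 387420489 = 1162261467

Result: 1162261467
Multiplications needed: 6 (6 lines after 3^1)

3^19 = 1162261467. Using exponentiation by squaring, this requires 6 multiplications. The key idea: if the exponent is even, square the half-power; if odd, multiply by the base once.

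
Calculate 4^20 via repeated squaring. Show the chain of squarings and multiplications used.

Computing 4^20 by squaring (build up from 4^1; each line after the first costs one multiplication):

4^1 = 4
4^2 = (4^1)^2 = 4^2 = 16
4^4 = (4^2)^2 = 16^2 = 256
4^5 = 4 * 4^4 = 4 * 256 = 1024
4^10 = (4^5)^2 = 1024^2 = 1048576
4^20 = (4^10)^2 = 1048576^2 = 1099511627776

Result: 1099511627776
Multiplications needed: 5 (5 lines after 4^1)

4^20 = 1099511627776. Using exponentiation by squaring, this requires 5 multiplications. The key idea: if the exponent is even, square the half-power; if odd, multiply by the base once.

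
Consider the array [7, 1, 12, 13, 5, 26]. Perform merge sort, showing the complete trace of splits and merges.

Merge sort trace:

Split: [7, 1, 12, 13, 5, 26] -> [7, 1, 12] and [13, 5, 26]
  Split: [7, 1, 12] -> [7] and [1, 12]
    Split: [1, 12] -> [1] and [12]
    Merge: [1] + [12] -> [1, 12]
  Merge: [7] + [1, 12] -> [1, 7, 12]
  Split: [13, 5, 26] -> [13] and [5, 26]
    Split: [5, 26] -> [5] and [26]
    Merge: [5] + [26] -> [5, 26]
  Merge: [13] + [5, 26] -> [5, 13, 26]
Merge: [1, 7, 12] + [5, 13, 26] -> [1, 5, 7, 12, 13, 26]

Final sorted array: [1, 5, 7, 12, 13, 26]

The merge sort proceeds by recursively splitting the array and merging sorted halves.
After all merges, the sorted array is [1, 5, 7, 12, 13, 26].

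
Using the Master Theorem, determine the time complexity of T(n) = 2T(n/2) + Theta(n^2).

Master Theorem for T(n) = 2T(n/2) + O(n^2):

a = 2, b = 2, c = 2
log_b(a) = log_2(2) = 1.0000

Case 3: c = 2 > log_2(2) = 1.0000
T(n) = O(n^2) = O(n^2)

For T(n) = 2T(n/2) + O(n^2): log_2(2) = 1.0000. This is Case 3 of the Master Theorem (c > log_b(a), work dominated by root), giving O(n^2).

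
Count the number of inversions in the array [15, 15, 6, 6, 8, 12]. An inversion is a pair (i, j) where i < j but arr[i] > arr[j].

Finding inversions in [15, 15, 6, 6, 8, 12]:

(0, 2): arr[0]=15 > arr[2]=6
(0, 3): arr[0]=15 > arr[3]=6
(0, 4): arr[0]=15 > arr[4]=8
(0, 5): arr[0]=15 > arr[5]=12
(1, 2): arr[1]=15 > arr[2]=6
(1, 3): arr[1]=15 > arr[3]=6
(1, 4): arr[1]=15 > arr[4]=8
(1, 5): arr[1]=15 > arr[5]=12

Total inversions: 8

The array has 8 inversion(s): (0,2), (0,3), (0,4), (0,5), (1,2), (1,3), (1,4), (1,5). Each pair (i,j) satisfies i < j and arr[i] > arr[j].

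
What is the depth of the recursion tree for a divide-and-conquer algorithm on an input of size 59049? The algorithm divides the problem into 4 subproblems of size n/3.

For divide and conquer with division factor 3:

Problem sizes at each level:
Level 0: 59049
Level 1: 19683
Level 2: 6561
Level 3: 2187
Level 4: 729
Level 5: 243
Level 6: 81
Level 7: 27
Level 8: 9
Level 9: 3
Level 10: 1

The root is level 0 and the size-1 base case is level 10 (the tree spans levels 0 through 10, i.e. 11 levels counting the root), so the depth is the number of divisions: log_3(59049) = 10

The recursion tree depth is log_3(59049) = 10. At each level, the problem size is divided by 3, so it takes 10 divisions to reduce to a base case of size 1. The algorithm makes 4 recursive calls at each level.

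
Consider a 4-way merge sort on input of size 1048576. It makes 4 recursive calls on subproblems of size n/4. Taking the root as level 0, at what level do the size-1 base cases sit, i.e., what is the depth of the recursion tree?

For divide and conquer with division factor 4:

Problem sizes at each level:
Level 0: 1048576
Level 1: 262144
Level 2: 65536
Level 3: 16384
Level 4: 4096
Level 5: 1024
Level 6: 256
Level 7: 64
Level 8: 16
Level 9: 4
Level 10: 1

The root is level 0 and the size-1 base case is level 10 (the tree spans levels 0 through 10, i.e. 11 levels counting the root), so the depth is the number of divisions: log_4(1048576) = 10

The recursion tree depth is log_4(1048576) = 10. At each level, the problem size is divided by 4, so it takes 10 divisions to reduce to a base case of size 1. The algorithm makes 4 recursive calls at each level.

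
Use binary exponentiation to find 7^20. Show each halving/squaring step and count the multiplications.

Computing 7^20 by squaring (build up from 7^1; each line after the first costs one multiplication):

7^1 = 7
7^2 = (7^1)^2 = 7^2 = 49
7^4 = (7^2)^2 = 49^2 = 2401
7^5 = 7 * 7^4 = 7 * 2401 = 16807
7^10 = (7^5)^2 = 16807^2 = 282475249
7^20 = (7^10)^2 = 282475249^2 = 79792266297612001

Result: 79792266297612001
Multiplications needed: 5 (5 lines after 7^1)

7^20 = 79792266297612001. Using exponentiation by squaring, this requires 5 multiplications. The key idea: if the exponent is even, square the half-power; if odd, multiply by the base once.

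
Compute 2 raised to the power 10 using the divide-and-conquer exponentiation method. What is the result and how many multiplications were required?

Computing 2^10 by squaring (build up from 2^1; each line after the first costs one multiplication):

2^1 = 2
2^2 = (2^1)^2 = 2^2 = 4
2^4 = (2^2)^2 = 4^2 = 16
2^5 = 2 * 2^4 = 2 * 16 = 32
2^10 = (2^5)^2 = 32^2 = 1024

Result: 1024
Multiplications needed: 4 (4 lines after 2^1)

2^10 = 1024. Using exponentiation by squaring, this requires 4 multiplications. The key idea: if the exponent is even, square the half-power; if odd, multiply by the base once.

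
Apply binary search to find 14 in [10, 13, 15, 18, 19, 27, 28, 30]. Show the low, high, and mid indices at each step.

Binary search for 14 in [10, 13, 15, 18, 19, 27, 28, 30]:

lo=0, hi=7, mid=3, arr[mid]=18 -> 18 > 14, search left half
lo=0, hi=2, mid=1, arr[mid]=13 -> 13 < 14, search right half
lo=2, hi=2, mid=2, arr[mid]=15 -> 15 > 14, search left half
lo=2 > hi=1, target 14 not found

Binary search determines that 14 is not in the array after 3 comparisons. The search space was exhausted without finding the target.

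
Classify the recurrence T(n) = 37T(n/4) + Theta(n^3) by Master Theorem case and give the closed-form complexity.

Master Theorem for T(n) = 37T(n/4) + O(n^3):

a = 37, b = 4, c = 3
log_b(a) = log_4(37) = 2.6047

Case 3: c = 3 > log_4(37) = 2.6047
T(n) = O(n^3) = O(n^3)

For T(n) = 37T(n/4) + O(n^3): log_4(37) = 2.6047. This is Case 3 of the Master Theorem (c > log_b(a), work dominated by root), giving O(n^3).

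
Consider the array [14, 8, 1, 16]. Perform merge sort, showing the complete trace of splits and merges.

Merge sort trace:

Split: [14, 8, 1, 16] -> [14, 8] and [1, 16]
  Split: [14, 8] -> [14] and [8]
  Merge: [14] + [8] -> [8, 14]
  Split: [1, 16] -> [1] and [16]
  Merge: [1] + [16] -> [1, 16]
Merge: [8, 14] + [1, 16] -> [1, 8, 14, 16]

Final sorted array: [1, 8, 14, 16]

The merge sort proceeds by recursively splitting the array and merging sorted halves.
After all merges, the sorted array is [1, 8, 14, 16].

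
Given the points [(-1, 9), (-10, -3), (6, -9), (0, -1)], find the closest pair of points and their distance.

Computing all pairwise distances among 4 points:

d((-1, 9), (-10, -3)) = 15.0
d((-1, 9), (6, -9)) = 19.3132
d((-1, 9), (0, -1)) = 10.0499
d((-10, -3), (6, -9)) = 17.088
d((-10, -3), (0, -1)) = 10.198
d((6, -9), (0, -1)) = 10.0 <-- minimum

Closest pair: (6, -9) and (0, -1) with distance 10.0

The closest pair is (6, -9) and (0, -1) with Euclidean distance 10.0. For 4 points, brute-force pairwise comparison is shown above. For large n, the divide-and-conquer algorithm (sort by x, recurse on halves, check the dividing strip) achieves O(n log n).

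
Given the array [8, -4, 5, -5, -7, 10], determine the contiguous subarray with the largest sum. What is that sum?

Using Kadane's algorithm on [8, -4, 5, -5, -7, 10]:

Scanning through the array:
Position 1 (value -4): max_ending_here = 4, max_so_far = 8
Position 2 (value 5): max_ending_here = 9, max_so_far = 9
Position 3 (value -5): max_ending_here = 4, max_so_far = 9
Position 4 (value -7): max_ending_here = -3, max_so_far = 9
Position 5 (value 10): max_ending_here = 10, max_so_far = 10

Maximum subarray: [10]
Maximum sum: 10

The maximum subarray is [10] with sum 10. This subarray runs from index 5 to index 5.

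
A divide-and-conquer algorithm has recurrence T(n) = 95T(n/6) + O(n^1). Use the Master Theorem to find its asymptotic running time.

Master Theorem for T(n) = 95T(n/6) + O(n^1):

a = 95, b = 6, c = 1
log_b(a) = log_6(95) = 2.5416

Case 1: c = 1 < log_6(95) = 2.5416
T(n) = O(n^(log_6 95))

For T(n) = 95T(n/6) + O(n^1): log_6(95) = 2.5416. This is Case 1 of the Master Theorem (c < log_b(a), work dominated by leaves), giving O(n^(log_6 95)).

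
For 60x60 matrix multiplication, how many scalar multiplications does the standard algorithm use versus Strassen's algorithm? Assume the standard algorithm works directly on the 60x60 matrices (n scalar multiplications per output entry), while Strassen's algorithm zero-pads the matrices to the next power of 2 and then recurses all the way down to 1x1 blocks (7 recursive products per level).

Matrix multiplication for 60x60 matrices:

Strassen's algorithm requires power-of-2 dimensions. Pad 60x60 to 64x64 (next power of 2).

Standard algorithm: 60^3 = 216000 multiplications
Strassen's algorithm: 7^(log2(64)) = 7^6 = 117649 multiplications
Savings: 216000 - 117649 = 98351 multiplications

Standard: 216000 multiplications (60^3). Strassen: 117649 multiplications (7^6, after padding to 64x64). Strassen reduces 8 recursive multiplications to 7 at each level.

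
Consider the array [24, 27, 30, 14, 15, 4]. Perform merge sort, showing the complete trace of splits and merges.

Merge sort trace:

Split: [24, 27, 30, 14, 15, 4] -> [24, 27, 30] and [14, 15, 4]
  Split: [24, 27, 30] -> [24] and [27, 30]
    Split: [27, 30] -> [27] and [30]
    Merge: [27] + [30] -> [27, 30]
  Merge: [24] + [27, 30] -> [24, 27, 30]
  Split: [14, 15, 4] -> [14] and [15, 4]
    Split: [15, 4] -> [15] and [4]
    Merge: [15] + [4] -> [4, 15]
  Merge: [14] + [4, 15] -> [4, 14, 15]
Merge: [24, 27, 30] + [4, 14, 15] -> [4, 14, 15, 24, 27, 30]

Final sorted array: [4, 14, 15, 24, 27, 30]

The merge sort proceeds by recursively splitting the array and merging sorted halves.
After all merges, the sorted array is [4, 14, 15, 24, 27, 30].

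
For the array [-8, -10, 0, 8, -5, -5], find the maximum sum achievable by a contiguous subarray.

Using Kadane's algorithm on [-8, -10, 0, 8, -5, -5]:

Scanning through the array:
Position 1 (value -10): max_ending_here = -10, max_so_far = -8
Position 2 (value 0): max_ending_here = 0, max_so_far = 0
Position 3 (value 8): max_ending_here = 8, max_so_far = 8
Position 4 (value -5): max_ending_here = 3, max_so_far = 8
Position 5 (value -5): max_ending_here = -2, max_so_far = 8

Maximum subarray: [0, 8]
Maximum sum: 8

The maximum subarray is [0, 8] with sum 8. This subarray runs from index 2 to index 3.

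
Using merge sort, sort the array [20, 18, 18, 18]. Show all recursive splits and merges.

Merge sort trace:

Split: [20, 18, 18, 18] -> [20, 18] and [18, 18]
  Split: [20, 18] -> [20] and [18]
  Merge: [20] + [18] -> [18, 20]
  Split: [18, 18] -> [18] and [18]
  Merge: [18] + [18] -> [18, 18]
Merge: [18, 20] + [18, 18] -> [18, 18, 18, 20]

Final sorted array: [18, 18, 18, 20]

The merge sort proceeds by recursively splitting the array and merging sorted halves.
After all merges, the sorted array is [18, 18, 18, 20].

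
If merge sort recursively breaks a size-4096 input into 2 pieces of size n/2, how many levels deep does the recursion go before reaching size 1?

For divide and conquer with division factor 2:

Problem sizes at each level:
Level 0: 4096
Level 1: 2048
Level 2: 1024
Level 3: 512
Level 4: 256
Level 5: 128
Level 6: 64
Level 7: 32
Level 8: 16
Level 9: 8
Level 10: 4
Level 11: 2
Level 12: 1

The root is level 0 and the size-1 base case is level 12 (the tree spans levels 0 through 12, i.e. 13 levels counting the root), so the depth is the number of divisions: log_2(4096) = 12

The recursion tree depth is log_2(4096) = 12. At each level, the problem size is divided by 2, so it takes 12 divisions to reduce to a base case of size 1. The algorithm makes 2 recursive calls at each level.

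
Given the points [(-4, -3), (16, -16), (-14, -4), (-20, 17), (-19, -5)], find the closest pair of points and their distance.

Computing all pairwise distances among 5 points:

d((-4, -3), (16, -16)) = 23.8537
d((-4, -3), (-14, -4)) = 10.0499
d((-4, -3), (-20, 17)) = 25.6125
d((-4, -3), (-19, -5)) = 15.1327
d((16, -16), (-14, -4)) = 32.311
d((16, -16), (-20, 17)) = 48.8365
d((16, -16), (-19, -5)) = 36.6879
d((-14, -4), (-20, 17)) = 21.8403
d((-14, -4), (-19, -5)) = 5.099 <-- minimum
d((-20, 17), (-19, -5)) = 22.0227

Closest pair: (-14, -4) and (-19, -5) with distance 5.099

The closest pair is (-14, -4) and (-19, -5) with Euclidean distance 5.099. For 5 points, brute-force pairwise comparison is shown above. For large n, the divide-and-conquer algorithm (sort by x, recurse on halves, check the dividing strip) achieves O(n log n).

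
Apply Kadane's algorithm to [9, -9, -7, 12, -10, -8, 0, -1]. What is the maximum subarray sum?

Using Kadane's algorithm on [9, -9, -7, 12, -10, -8, 0, -1]:

Scanning through the array:
Position 1 (value -9): max_ending_here = 0, max_so_far = 9
Position 2 (value -7): max_ending_here = -7, max_so_far = 9
Position 3 (value 12): max_ending_here = 12, max_so_far = 12
Position 4 (value -10): max_ending_here = 2, max_so_far = 12
Position 5 (value -8): max_ending_here = -6, max_so_far = 12
Position 6 (value 0): max_ending_here = 0, max_so_far = 12
Position 7 (value -1): max_ending_here = -1, max_so_far = 12

Maximum subarray: [12]
Maximum sum: 12

The maximum subarray is [12] with sum 12. This subarray runs from index 3 to index 3.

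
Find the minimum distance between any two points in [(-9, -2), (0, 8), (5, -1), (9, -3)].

Computing all pairwise distances among 4 points:

d((-9, -2), (0, 8)) = 13.4536
d((-9, -2), (5, -1)) = 14.0357
d((-9, -2), (9, -3)) = 18.0278
d((0, 8), (5, -1)) = 10.2956
d((0, 8), (9, -3)) = 14.2127
d((5, -1), (9, -3)) = 4.4721 <-- minimum

Closest pair: (5, -1) and (9, -3) with distance 4.4721

The closest pair is (5, -1) and (9, -3) with Euclidean distance 4.4721. For 4 points, brute-force pairwise comparison is shown above. For large n, the divide-and-conquer algorithm (sort by x, recurse on halves, check the dividing strip) achieves O(n log n).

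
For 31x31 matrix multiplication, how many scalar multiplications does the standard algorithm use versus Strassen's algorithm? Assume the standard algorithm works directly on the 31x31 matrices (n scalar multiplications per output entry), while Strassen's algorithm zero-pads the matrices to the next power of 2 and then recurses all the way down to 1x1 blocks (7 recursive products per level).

Matrix multiplication for 31x31 matrices:

Strassen's algorithm requires power-of-2 dimensions. Pad 31x31 to 32x32 (next power of 2).

Standard algorithm: 31^3 = 29791 multiplications
Strassen's algorithm: 7^(log2(32)) = 7^5 = 16807 multiplications
Savings: 29791 - 16807 = 12984 multiplications

Standard: 29791 multiplications (31^3). Strassen: 16807 multiplications (7^5, after padding to 32x32). Strassen reduces 8 recursive multiplications to 7 at each level.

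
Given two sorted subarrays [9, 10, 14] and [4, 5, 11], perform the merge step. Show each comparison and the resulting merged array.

Merging process:

Compare 9 vs 4: take 4 from right. Merged: [4]
Compare 9 vs 5: take 5 from right. Merged: [4, 5]
Compare 9 vs 11: take 9 from left. Merged: [4, 5, 9]
Compare 10 vs 11: take 10 from left. Merged: [4, 5, 9, 10]
Compare 14 vs 11: take 11 from right. Merged: [4, 5, 9, 10, 11]
Append remaining from left: [14]. Merged: [4, 5, 9, 10, 11, 14]

Final merged array: [4, 5, 9, 10, 11, 14]
Total comparisons: 5

The merged array is [4, 5, 9, 10, 11, 14], requiring 5 comparisons. The merge step runs in O(n) time where n is the total number of elements.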